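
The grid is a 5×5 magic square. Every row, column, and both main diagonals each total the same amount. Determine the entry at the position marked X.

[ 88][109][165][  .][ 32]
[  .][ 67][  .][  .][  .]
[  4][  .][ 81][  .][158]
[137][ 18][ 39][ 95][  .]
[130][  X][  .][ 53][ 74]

Main diagonal is complete and sums to 405; that is the magic constant.
Using row 1: 88 + 109 + 165 + 32 + ? → (1,4) = 405 − 394 = 11.
The remaining cell in row 4 is (4,5) = 405 − 289 = 116.
Using column 1: 88 + 4 + 137 + 130 + ? → (2,1) = 405 − 359 = 46.
The remaining cell in column 5 is (2,5) = 405 − 380 = 25.
Anti-diagonal needs 405; the known cells sum to 261, so (2,4) = 144.
Using row 2: 46 + 67 + 144 + 25 + ? → (2,3) = 405 − 282 = 123.
Column 3: 165 + 123 + 81 + 39 + ? = 405, so (5,3) = -3.
Column 4: 11 + 144 + 95 + 53 + ? = 405, so (3,4) = 102.
Row 3: 4 + 81 + 102 + 158 + ? = 405, so (3,2) = 60.
Using row 5: 130 + (-3) + 53 + 74 + ? → (5,2) = 405 − 254 = 151.

151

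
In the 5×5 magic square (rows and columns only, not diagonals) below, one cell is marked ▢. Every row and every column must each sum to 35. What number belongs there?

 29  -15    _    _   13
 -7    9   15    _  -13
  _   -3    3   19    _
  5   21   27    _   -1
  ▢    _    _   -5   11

17

Row 2 needs 35; the known cells sum to 4, so (2,4) = 31.
Row 4 must total 35; the given cells sum to 52, so (4,4) = -17.
Column 2: -15 + 9 + (-3) + 21 + ? = 35, so (5,2) = 23.
Column 4 must total 35; the given cells sum to 28, so (1,4) = 7.
Using column 5: 13 + (-13) + (-1) + 11 + ? → (3,5) = 35 − 10 = 25.
The remaining cell in row 1 is (1,3) = 35 − 34 = 1.
Using row 3: -3 + 3 + 19 + 25 + ? → (3,1) = 35 − 44 = -9.
From column 1, 35 − (29 + (-7) + (-9) + 5) gives (5,1) = 17.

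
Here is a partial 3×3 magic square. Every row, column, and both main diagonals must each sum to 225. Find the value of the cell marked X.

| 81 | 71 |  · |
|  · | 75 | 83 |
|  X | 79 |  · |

Row 1 needs 225; the known cells sum to 152, so (1,3) = 73.
From row 2, 225 − (75 + 83) gives (2,1) = 67.
Column 1: 81 + 67 + ? = 225, so (3,1) = 77.

77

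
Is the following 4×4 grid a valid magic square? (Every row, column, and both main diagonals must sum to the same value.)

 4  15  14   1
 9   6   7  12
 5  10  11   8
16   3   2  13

Yes

Row 1: 4 + 15 + 14 + 1 = 34.
Row 2: 9 + 6 + 7 + 12 = 34.
Row 3: 5 + 10 + 11 + 8 = 34.
Row 4: 16 + 3 + 2 + 13 = 34.
Column 1: 4 + 9 + 5 + 16 = 34.
Column 2: 15 + 6 + 10 + 3 = 34.
Column 3: 14 + 7 + 11 + 2 = 34.
Column 4: 1 + 12 + 8 + 13 = 34.
Main diagonal: 4 + 6 + 11 + 13 = 34.
Anti-diagonal: 1 + 7 + 10 + 16 = 34.
All lines sum to 34.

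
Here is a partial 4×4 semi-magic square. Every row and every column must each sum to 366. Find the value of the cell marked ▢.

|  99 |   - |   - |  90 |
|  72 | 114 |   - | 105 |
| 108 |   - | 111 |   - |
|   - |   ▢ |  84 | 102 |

Row 2 must total 366; the given cells sum to 291, so (2,3) = 75.
From column 1, 366 − (99 + 72 + 108) gives (4,1) = 87.
The remaining cell in column 3 is (1,3) = 366 − 270 = 96.
The remaining cell in column 4 is (3,4) = 366 − 297 = 69.
From row 1, 366 − (99 + 96 + 90) gives (1,2) = 81.
The remaining cell in row 3 is (3,2) = 366 − 288 = 78.
From row 4, 366 − (87 + 84 + 102) gives (4,2) = 93.

93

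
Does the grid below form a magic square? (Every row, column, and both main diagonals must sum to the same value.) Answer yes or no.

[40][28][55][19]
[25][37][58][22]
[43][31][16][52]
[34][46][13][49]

Yes

Row 1: 40 + 28 + 55 + 19 = 142.
Row 2: 25 + 37 + 58 + 22 = 142.
Row 3: 43 + 31 + 16 + 52 = 142.
Row 4: 34 + 46 + 13 + 49 = 142.
Column 1: 40 + 25 + 43 + 34 = 142.
Column 2: 28 + 37 + 31 + 46 = 142.
Column 3: 55 + 58 + 16 + 13 = 142.
Column 4: 19 + 22 + 52 + 49 = 142.
Main diagonal: 40 + 37 + 16 + 49 = 142.
Anti-diagonal: 19 + 58 + 31 + 34 = 142.
All lines sum to 142.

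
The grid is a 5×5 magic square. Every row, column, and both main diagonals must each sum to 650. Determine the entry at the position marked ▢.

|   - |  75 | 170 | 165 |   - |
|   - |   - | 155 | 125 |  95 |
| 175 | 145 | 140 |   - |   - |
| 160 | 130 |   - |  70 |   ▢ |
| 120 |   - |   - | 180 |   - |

Column 4: 165 + 125 + 70 + 180 + ? = 650, so (3,4) = 110.
Anti-diagonal needs 650; the known cells sum to 515, so (1,5) = 135.
Row 1: 75 + 170 + 165 + 135 + ? = 650, so (1,1) = 105.
Row 3 needs 650; the known cells sum to 570, so (3,5) = 80.
From column 1, 650 − (105 + 175 + 160 + 120) gives (2,1) = 90.
Using row 2: 90 + 155 + 125 + 95 + ? → (2,2) = 650 − 465 = 185.
Column 2 needs 650; the known cells sum to 535, so (5,2) = 115.
Main diagonal: 105 + 185 + 140 + 70 + ? = 650, so (5,5) = 150.
From row 5, 650 − (120 + 115 + 180 + 150) gives (5,3) = 85.
Column 3 must total 650; the given cells sum to 550, so (4,3) = 100.
From column 5, 650 − (135 + 95 + 80 + 150) gives (4,5) = 190.

190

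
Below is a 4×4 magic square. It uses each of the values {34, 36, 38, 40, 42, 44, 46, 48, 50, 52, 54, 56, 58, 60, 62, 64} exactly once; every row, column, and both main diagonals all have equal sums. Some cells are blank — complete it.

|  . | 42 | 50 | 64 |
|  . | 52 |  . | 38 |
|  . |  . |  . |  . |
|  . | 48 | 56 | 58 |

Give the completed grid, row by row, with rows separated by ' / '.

The 16 entries sum to 784, so each line sums to 784/4 = 196.
Using row 1: 42 + 50 + 64 + ? → (1,1) = 196 − 156 = 40.
Using row 4: 48 + 56 + 58 + ? → (4,1) = 196 − 162 = 34.
From column 2, 196 − (42 + 52 + 48) gives (3,2) = 54.
Using column 4: 64 + 38 + 58 + ? → (3,4) = 196 − 160 = 36.
Main diagonal: 40 + 52 + 58 + ? = 196, so (3,3) = 46.
The remaining cell in anti-diagonal is (2,3) = 196 − 152 = 44.
Row 2 needs 196; the known cells sum to 134, so (2,1) = 62.
The remaining cell in row 3 is (3,1) = 196 − 136 = 60.

40 42 50 64 / 62 52 44 38 / 60 54 46 36 / 34 48 56 58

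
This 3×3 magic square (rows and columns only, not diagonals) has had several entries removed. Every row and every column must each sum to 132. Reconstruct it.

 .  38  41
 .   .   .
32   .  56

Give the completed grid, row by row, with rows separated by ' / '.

Row 1 needs 132; the known cells sum to 79, so (1,1) = 53.
Row 3: 32 + 56 + ? = 132, so (3,2) = 44.
The remaining cell in column 1 is (2,1) = 132 − 85 = 47.
Column 2 must total 132; the given cells sum to 82, so (2,2) = 50.
Using column 3: 41 + 56 + ? → (2,3) = 132 − 97 = 35.

53 38 41 / 47 50 35 / 32 44 56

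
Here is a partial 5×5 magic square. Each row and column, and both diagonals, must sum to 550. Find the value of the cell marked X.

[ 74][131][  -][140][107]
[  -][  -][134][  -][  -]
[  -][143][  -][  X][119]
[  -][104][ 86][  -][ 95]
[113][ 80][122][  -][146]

Row 1: 74 + 131 + 140 + 107 + ? = 550, so (1,3) = 98.
Row 5 needs 550; the known cells sum to 461, so (5,4) = 89.
Column 2 needs 550; the known cells sum to 458, so (2,2) = 92.
From column 3, 550 − (98 + 134 + 86 + 122) gives (3,3) = 110.
Column 5 must total 550; the given cells sum to 467, so (2,5) = 83.
Main diagonal: 74 + 92 + 110 + 146 + ? = 550, so (4,4) = 128.
Anti-diagonal must total 550; the given cells sum to 434, so (2,4) = 116.
From row 2, 550 − (92 + 134 + 116 + 83) gives (2,1) = 125.
Row 4: 104 + 86 + 128 + 95 + ? = 550, so (4,1) = 137.
Column 1 must total 550; the given cells sum to 449, so (3,1) = 101.
The remaining cell in column 4 is (3,4) = 550 − 473 = 77.

77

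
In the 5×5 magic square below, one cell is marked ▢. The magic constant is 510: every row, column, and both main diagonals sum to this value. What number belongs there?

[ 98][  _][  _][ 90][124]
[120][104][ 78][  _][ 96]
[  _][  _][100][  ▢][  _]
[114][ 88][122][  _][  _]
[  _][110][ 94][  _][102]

84

Row 2: 120 + 104 + 78 + 96 + ? = 510, so (2,4) = 112.
From column 3, 510 − (78 + 100 + 122 + 94) gives (1,3) = 116.
Main diagonal must total 510; the given cells sum to 404, so (4,4) = 106.
Anti-diagonal: 124 + 112 + 100 + 88 + ? = 510, so (5,1) = 86.
Using row 1: 98 + 116 + 90 + 124 + ? → (1,2) = 510 − 428 = 82.
Row 4 must total 510; the given cells sum to 430, so (4,5) = 80.
Row 5 must total 510; the given cells sum to 392, so (5,4) = 118.
From column 1, 510 − (98 + 120 + 114 + 86) gives (3,1) = 92.
The remaining cell in column 2 is (3,2) = 510 − 384 = 126.
Using column 4: 90 + 112 + 106 + 118 + ? → (3,4) = 510 − 426 = 84.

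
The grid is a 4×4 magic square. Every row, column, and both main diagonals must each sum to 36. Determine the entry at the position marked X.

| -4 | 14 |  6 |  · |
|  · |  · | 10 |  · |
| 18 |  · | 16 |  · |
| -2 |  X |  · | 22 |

Using row 1: -4 + 14 + 6 + ? → (1,4) = 36 − 16 = 20.
From column 1, 36 − (-4 + 18 + (-2)) gives (2,1) = 24.
Column 3 needs 36; the known cells sum to 32, so (4,3) = 4.
From main diagonal, 36 − (-4 + 16 + 22) gives (2,2) = 2.
Anti-diagonal: 20 + 10 + (-2) + ? = 36, so (3,2) = 8.
From row 2, 36 − (24 + 2 + 10) gives (2,4) = 0.
Row 3 needs 36; the known cells sum to 42, so (3,4) = -6.
Using row 4: -2 + 4 + 22 + ? → (4,2) = 36 − 24 = 12.

12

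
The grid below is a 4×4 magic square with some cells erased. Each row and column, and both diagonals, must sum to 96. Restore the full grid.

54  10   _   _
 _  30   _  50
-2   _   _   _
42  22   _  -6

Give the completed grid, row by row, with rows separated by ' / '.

54 10 26 6 / 2 30 14 50 / -2 34 18 46 / 42 22 38 -6

Row 4 needs 96; the known cells sum to 58, so (4,3) = 38.
Column 1 needs 96; the known cells sum to 94, so (2,1) = 2.
Column 2 needs 96; the known cells sum to 62, so (3,2) = 34.
Main diagonal must total 96; the given cells sum to 78, so (3,3) = 18.
From row 2, 96 − (2 + 30 + 50) gives (2,3) = 14.
Row 3 needs 96; the known cells sum to 50, so (3,4) = 46.
Using column 3: 14 + 18 + 38 + ? → (1,3) = 96 − 70 = 26.
The remaining cell in column 4 is (1,4) = 96 − 90 = 6.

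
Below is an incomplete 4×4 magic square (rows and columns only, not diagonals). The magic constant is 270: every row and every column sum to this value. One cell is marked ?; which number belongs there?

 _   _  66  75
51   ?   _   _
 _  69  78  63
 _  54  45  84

Row 3 needs 270; the known cells sum to 210, so (3,1) = 60.
From row 4, 270 − (54 + 45 + 84) gives (4,1) = 87.
Column 1 needs 270; the known cells sum to 198, so (1,1) = 72.
Column 3 needs 270; the known cells sum to 189, so (2,3) = 81.
The remaining cell in column 4 is (2,4) = 270 − 222 = 48.
Row 1: 72 + 66 + 75 + ? = 270, so (1,2) = 57.
Row 2: 51 + 81 + 48 + ? = 270, so (2,2) = 90.

90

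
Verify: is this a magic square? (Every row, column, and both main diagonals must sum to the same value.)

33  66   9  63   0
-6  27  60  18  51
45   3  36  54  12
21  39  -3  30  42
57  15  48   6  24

Row 1: 33 + 66 + 9 + 63 + 0 = 171.
Row 2: -6 + 27 + 60 + 18 + 51 = 150.
Row 3: 45 + 3 + 36 + 54 + 12 = 150.
Row 4: 21 + 39 + (-3) + 30 + 42 = 129.
Row 5: 57 + 15 + 48 + 6 + 24 = 150.
Column 1: 33 + (-6) + 45 + 21 + 57 = 150.
Column 2: 66 + 27 + 3 + 39 + 15 = 150.
Column 3: 9 + 60 + 36 + (-3) + 48 = 150.
Column 4: 63 + 18 + 54 + 30 + 6 = 171.
Column 5: 0 + 51 + 12 + 42 + 24 = 129.
Main diagonal: 33 + 27 + 36 + 30 + 24 = 150.
Anti-diagonal: 0 + 18 + 36 + 39 + 57 = 150.

No — column 5 sums to 129 but row 3 sums to 150.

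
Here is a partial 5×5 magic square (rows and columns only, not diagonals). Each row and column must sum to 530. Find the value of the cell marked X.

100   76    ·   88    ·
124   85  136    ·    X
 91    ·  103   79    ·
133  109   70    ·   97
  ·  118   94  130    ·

73

Row 4 needs 530; the known cells sum to 409, so (4,4) = 121.
From column 1, 530 − (100 + 124 + 91 + 133) gives (5,1) = 82.
The remaining cell in column 2 is (3,2) = 530 − 388 = 142.
From column 3, 530 − (136 + 103 + 70 + 94) gives (1,3) = 127.
Column 4 must total 530; the given cells sum to 418, so (2,4) = 112.
Using row 1: 100 + 76 + 127 + 88 + ? → (1,5) = 530 − 391 = 139.
Using row 2: 124 + 85 + 136 + 112 + ? → (2,5) = 530 − 457 = 73.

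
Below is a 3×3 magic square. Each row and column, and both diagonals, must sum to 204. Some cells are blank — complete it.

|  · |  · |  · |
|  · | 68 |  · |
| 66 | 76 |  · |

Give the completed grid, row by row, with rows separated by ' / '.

74 60 70 / 64 68 72 / 66 76 62

Row 3 must total 204; the given cells sum to 142, so (3,3) = 62.
Column 2 must total 204; the given cells sum to 144, so (1,2) = 60.
Using main diagonal: 68 + 62 + ? → (1,1) = 204 − 130 = 74.
From anti-diagonal, 204 − (68 + 66) gives (1,3) = 70.
Column 1: 74 + 66 + ? = 204, so (2,1) = 64.
Column 3: 70 + 62 + ? = 204, so (2,3) = 72.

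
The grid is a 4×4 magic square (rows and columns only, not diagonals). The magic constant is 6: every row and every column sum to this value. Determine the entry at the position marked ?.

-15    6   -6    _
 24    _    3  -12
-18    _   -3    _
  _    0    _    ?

From row 1, 6 − (-15 + 6 + (-6)) gives (1,4) = 21.
Row 2 must total 6; the given cells sum to 15, so (2,2) = -9.
Using column 1: -15 + 24 + (-18) + ? → (4,1) = 6 − (-9) = 15.
The remaining cell in column 2 is (3,2) = 6 − (-3) = 9.
Column 3 needs 6; the known cells sum to -6, so (4,3) = 12.
The remaining cell in row 3 is (3,4) = 6 − (-12) = 18.
Using row 4: 15 + 0 + 12 + ? → (4,4) = 6 − 27 = -21.

-21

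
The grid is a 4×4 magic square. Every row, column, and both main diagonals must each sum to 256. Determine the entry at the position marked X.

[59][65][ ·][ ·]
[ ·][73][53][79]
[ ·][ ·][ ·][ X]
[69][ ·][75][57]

49

Using row 2: 73 + 53 + 79 + ? → (2,1) = 256 − 205 = 51.
Using row 4: 69 + 75 + 57 + ? → (4,2) = 256 − 201 = 55.
Column 1: 59 + 51 + 69 + ? = 256, so (3,1) = 77.
Column 2 needs 256; the known cells sum to 193, so (3,2) = 63.
Main diagonal needs 256; the known cells sum to 189, so (3,3) = 67.
Anti-diagonal needs 256; the known cells sum to 185, so (1,4) = 71.
Using row 1: 59 + 65 + 71 + ? → (1,3) = 256 − 195 = 61.
The remaining cell in row 3 is (3,4) = 256 − 207 = 49.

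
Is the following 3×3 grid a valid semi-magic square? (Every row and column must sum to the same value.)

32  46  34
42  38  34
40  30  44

Row 1: 32 + 46 + 34 = 112.
Row 2: 42 + 38 + 34 = 114.
Row 3: 40 + 30 + 44 = 114.
Column 1: 32 + 42 + 40 = 114.
Column 2: 46 + 38 + 30 = 114.
Column 3: 34 + 34 + 44 = 112.

No — row 1 sums to 112 but column 2 sums to 114.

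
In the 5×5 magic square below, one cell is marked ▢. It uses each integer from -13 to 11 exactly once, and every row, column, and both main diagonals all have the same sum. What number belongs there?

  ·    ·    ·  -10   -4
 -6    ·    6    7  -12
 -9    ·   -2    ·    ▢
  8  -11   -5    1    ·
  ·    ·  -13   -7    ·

10

The entries are -13 through 11, which sum to -25, so each line sums to -25/5 = -5.
Using row 2: -6 + 6 + 7 + (-12) + ? → (2,2) = -5 − (-5) = 0.
From row 4, -5 − (8 + (-11) + (-5) + 1) gives (4,5) = 2.
Using column 3: 6 + (-2) + (-5) + (-13) + ? → (1,3) = -5 − (-14) = 9.
Column 4 must total -5; the given cells sum to -9, so (3,4) = 4.
Anti-diagonal needs -5; the known cells sum to -10, so (5,1) = 5.
Column 1: -6 + (-9) + 8 + 5 + ? = -5, so (1,1) = -3.
The remaining cell in main diagonal is (5,5) = -5 − (-4) = -1.
Using row 1: -3 + 9 + (-10) + (-4) + ? → (1,2) = -5 − (-8) = 3.
From row 5, -5 − (5 + (-13) + (-7) + (-1)) gives (5,2) = 11.
Column 2 must total -5; the given cells sum to 3, so (3,2) = -8.
From column 5, -5 − (-4 + (-12) + 2 + (-1)) gives (3,5) = 10.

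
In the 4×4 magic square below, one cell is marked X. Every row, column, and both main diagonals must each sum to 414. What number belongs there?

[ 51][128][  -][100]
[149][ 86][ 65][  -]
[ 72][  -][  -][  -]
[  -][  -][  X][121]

From row 1, 414 − (51 + 128 + 100) gives (1,3) = 135.
Using row 2: 149 + 86 + 65 + ? → (2,4) = 414 − 300 = 114.
Column 1 needs 414; the known cells sum to 272, so (4,1) = 142.
Column 4 must total 414; the given cells sum to 335, so (3,4) = 79.
Main diagonal must total 414; the given cells sum to 258, so (3,3) = 156.
Using anti-diagonal: 100 + 65 + 142 + ? → (3,2) = 414 − 307 = 107.
Column 2 must total 414; the given cells sum to 321, so (4,2) = 93.
The remaining cell in column 3 is (4,3) = 414 − 356 = 58.

58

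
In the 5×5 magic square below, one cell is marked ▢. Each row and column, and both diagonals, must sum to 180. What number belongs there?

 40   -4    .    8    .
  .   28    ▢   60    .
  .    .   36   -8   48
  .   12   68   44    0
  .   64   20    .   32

Using row 4: 12 + 68 + 44 + 0 + ? → (4,1) = 180 − 124 = 56.
From column 2, 180 − (-4 + 28 + 12 + 64) gives (3,2) = 80.
The remaining cell in column 4 is (5,4) = 180 − 104 = 76.
The remaining cell in row 3 is (3,1) = 180 − 156 = 24.
From row 5, 180 − (64 + 20 + 76 + 32) gives (5,1) = -12.
Using column 1: 40 + 24 + 56 + (-12) + ? → (2,1) = 180 − 108 = 72.
From anti-diagonal, 180 − (60 + 36 + 12 + (-12)) gives (1,5) = 84.
Row 1: 40 + (-4) + 8 + 84 + ? = 180, so (1,3) = 52.
From column 3, 180 − (52 + 36 + 68 + 20) gives (2,3) = 4.

4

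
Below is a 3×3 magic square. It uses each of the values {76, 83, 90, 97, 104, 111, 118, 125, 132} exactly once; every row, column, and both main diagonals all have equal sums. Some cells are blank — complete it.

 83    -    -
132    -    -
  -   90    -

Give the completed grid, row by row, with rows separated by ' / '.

The 9 entries sum to 936, so each line sums to 936/3 = 312.
Column 1 needs 312; the known cells sum to 215, so (3,1) = 97.
Row 3: 97 + 90 + ? = 312, so (3,3) = 125.
Using main diagonal: 83 + 125 + ? → (2,2) = 312 − 208 = 104.
Anti-diagonal needs 312; the known cells sum to 201, so (1,3) = 111.
Using row 1: 83 + 111 + ? → (1,2) = 312 − 194 = 118.
Using row 2: 132 + 104 + ? → (2,3) = 312 − 236 = 76.

83 118 111 / 132 104 76 / 97 90 125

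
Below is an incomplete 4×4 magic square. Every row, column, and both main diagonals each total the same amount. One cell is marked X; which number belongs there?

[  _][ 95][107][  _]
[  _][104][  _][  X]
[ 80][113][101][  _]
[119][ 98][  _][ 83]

Column 2 is complete and sums to 410; that is the magic constant.
Row 3 must total 410; the given cells sum to 294, so (3,4) = 116.
Row 4: 119 + 98 + 83 + ? = 410, so (4,3) = 110.
The remaining cell in column 3 is (2,3) = 410 − 318 = 92.
From main diagonal, 410 − (104 + 101 + 83) gives (1,1) = 122.
Anti-diagonal must total 410; the given cells sum to 324, so (1,4) = 86.
Column 1: 122 + 80 + 119 + ? = 410, so (2,1) = 89.
Column 4 must total 410; the given cells sum to 285, so (2,4) = 125.

125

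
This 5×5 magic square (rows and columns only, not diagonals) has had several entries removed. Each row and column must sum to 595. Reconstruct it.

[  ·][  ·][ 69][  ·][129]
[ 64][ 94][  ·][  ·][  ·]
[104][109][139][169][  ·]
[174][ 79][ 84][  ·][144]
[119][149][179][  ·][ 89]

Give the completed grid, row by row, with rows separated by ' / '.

From row 3, 595 − (104 + 109 + 139 + 169) gives (3,5) = 74.
From row 4, 595 − (174 + 79 + 84 + 144) gives (4,4) = 114.
The remaining cell in row 5 is (5,4) = 595 − 536 = 59.
From column 1, 595 − (64 + 104 + 174 + 119) gives (1,1) = 134.
Column 2: 94 + 109 + 79 + 149 + ? = 595, so (1,2) = 164.
The remaining cell in column 3 is (2,3) = 595 − 471 = 124.
The remaining cell in column 5 is (2,5) = 595 − 436 = 159.
Row 1: 134 + 164 + 69 + 129 + ? = 595, so (1,4) = 99.
Using row 2: 64 + 94 + 124 + 159 + ? → (2,4) = 595 − 441 = 154.

134 164 69 99 129 / 64 94 124 154 159 / 104 109 139 169 74 / 174 79 84 114 144 / 119 149 179 59 89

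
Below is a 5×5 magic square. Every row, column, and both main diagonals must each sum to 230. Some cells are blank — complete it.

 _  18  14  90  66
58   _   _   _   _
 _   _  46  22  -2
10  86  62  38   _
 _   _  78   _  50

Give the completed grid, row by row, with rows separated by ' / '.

The remaining cell in row 1 is (1,1) = 230 − 188 = 42.
Row 4: 10 + 86 + 62 + 38 + ? = 230, so (4,5) = 34.
From column 3, 230 − (14 + 46 + 62 + 78) gives (2,3) = 30.
Using column 5: 66 + (-2) + 34 + 50 + ? → (2,5) = 230 − 148 = 82.
Using main diagonal: 42 + 46 + 38 + 50 + ? → (2,2) = 230 − 176 = 54.
Row 2: 58 + 54 + 30 + 82 + ? = 230, so (2,4) = 6.
The remaining cell in column 4 is (5,4) = 230 − 156 = 74.
From anti-diagonal, 230 − (66 + 6 + 46 + 86) gives (5,1) = 26.
Row 5 needs 230; the known cells sum to 228, so (5,2) = 2.
Using column 1: 42 + 58 + 10 + 26 + ? → (3,1) = 230 − 136 = 94.
Column 2 needs 230; the known cells sum to 160, so (3,2) = 70.

42 18 14 90 66 / 58 54 30 6 82 / 94 70 46 22 -2 / 10 86 62 38 34 / 26 2 78 74 50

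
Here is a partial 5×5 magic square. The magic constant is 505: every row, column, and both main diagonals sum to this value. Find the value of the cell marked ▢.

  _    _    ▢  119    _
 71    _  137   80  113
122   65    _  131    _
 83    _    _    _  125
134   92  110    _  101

Row 2 must total 505; the given cells sum to 401, so (2,2) = 104.
Row 5 must total 505; the given cells sum to 437, so (5,4) = 68.
Using column 1: 71 + 122 + 83 + 134 + ? → (1,1) = 505 − 410 = 95.
Column 4 needs 505; the known cells sum to 398, so (4,4) = 107.
Main diagonal: 95 + 104 + 107 + 101 + ? = 505, so (3,3) = 98.
Using row 3: 122 + 65 + 98 + 131 + ? → (3,5) = 505 − 416 = 89.
Column 5 needs 505; the known cells sum to 428, so (1,5) = 77.
Anti-diagonal: 77 + 80 + 98 + 134 + ? = 505, so (4,2) = 116.
The remaining cell in row 4 is (4,3) = 505 − 431 = 74.
Column 2 must total 505; the given cells sum to 377, so (1,2) = 128.
From column 3, 505 − (137 + 98 + 74 + 110) gives (1,3) = 86.

86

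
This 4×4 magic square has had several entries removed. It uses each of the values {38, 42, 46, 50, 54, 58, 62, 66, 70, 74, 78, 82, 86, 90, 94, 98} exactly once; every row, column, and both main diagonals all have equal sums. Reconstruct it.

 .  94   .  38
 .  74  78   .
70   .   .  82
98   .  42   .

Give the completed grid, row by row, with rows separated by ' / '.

The 16 entries sum to 1088, so each line sums to 1088/4 = 272.
Using anti-diagonal: 38 + 78 + 98 + ? → (3,2) = 272 − 214 = 58.
From row 3, 272 − (70 + 58 + 82) gives (3,3) = 62.
From column 2, 272 − (94 + 74 + 58) gives (4,2) = 46.
Column 3: 78 + 62 + 42 + ? = 272, so (1,3) = 90.
Using row 1: 94 + 90 + 38 + ? → (1,1) = 272 − 222 = 50.
The remaining cell in row 4 is (4,4) = 272 − 186 = 86.
The remaining cell in column 1 is (2,1) = 272 − 218 = 54.
The remaining cell in column 4 is (2,4) = 272 − 206 = 66.

50 94 90 38 / 54 74 78 66 / 70 58 62 82 / 98 46 42 86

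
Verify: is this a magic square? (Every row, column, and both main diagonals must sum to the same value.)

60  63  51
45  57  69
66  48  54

Row 1: 60 + 63 + 51 = 174.
Row 2: 45 + 57 + 69 = 171.
Row 3: 66 + 48 + 54 = 168.
Column 1: 60 + 45 + 66 = 171.
Column 2: 63 + 57 + 48 = 168.
Column 3: 51 + 69 + 54 = 174.
Main diagonal: 60 + 57 + 54 = 171.
Anti-diagonal: 51 + 57 + 66 = 174.

No — row 2 sums to 171 but column 2 sums to 168.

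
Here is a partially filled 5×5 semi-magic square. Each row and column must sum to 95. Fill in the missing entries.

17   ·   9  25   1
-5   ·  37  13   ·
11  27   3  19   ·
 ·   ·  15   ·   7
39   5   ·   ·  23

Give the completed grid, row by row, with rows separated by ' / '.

17 43 9 25 1 / -5 21 37 13 29 / 11 27 3 19 35 / 33 -1 15 41 7 / 39 5 31 -3 23

The remaining cell in row 1 is (1,2) = 95 − 52 = 43.
The remaining cell in row 3 is (3,5) = 95 − 60 = 35.
Column 1 needs 95; the known cells sum to 62, so (4,1) = 33.
From column 3, 95 − (9 + 37 + 3 + 15) gives (5,3) = 31.
Column 5 needs 95; the known cells sum to 66, so (2,5) = 29.
Using row 2: -5 + 37 + 13 + 29 + ? → (2,2) = 95 − 74 = 21.
From row 5, 95 − (39 + 5 + 31 + 23) gives (5,4) = -3.
Column 2 needs 95; the known cells sum to 96, so (4,2) = -1.
Column 4: 25 + 13 + 19 + (-3) + ? = 95, so (4,4) = 41.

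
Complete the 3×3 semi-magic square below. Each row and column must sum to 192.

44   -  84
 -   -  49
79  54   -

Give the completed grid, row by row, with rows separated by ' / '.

Using row 1: 44 + 84 + ? → (1,2) = 192 − 128 = 64.
Row 3 must total 192; the given cells sum to 133, so (3,3) = 59.
The remaining cell in column 1 is (2,1) = 192 − 123 = 69.
Column 2: 64 + 54 + ? = 192, so (2,2) = 74.

44 64 84 / 69 74 49 / 79 54 59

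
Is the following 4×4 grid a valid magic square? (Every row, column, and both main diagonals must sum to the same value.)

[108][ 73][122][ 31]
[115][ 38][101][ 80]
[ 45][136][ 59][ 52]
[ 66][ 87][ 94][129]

No — column 4 sums to 292 but column 1 sums to 334.

Row 1: 108 + 73 + 122 + 31 = 334.
Row 2: 115 + 38 + 101 + 80 = 334.
Row 3: 45 + 136 + 59 + 52 = 292.
Row 4: 66 + 87 + 94 + 129 = 376.
Column 1: 108 + 115 + 45 + 66 = 334.
Column 2: 73 + 38 + 136 + 87 = 334.
Column 3: 122 + 101 + 59 + 94 = 376.
Column 4: 31 + 80 + 52 + 129 = 292.
Main diagonal: 108 + 38 + 59 + 129 = 334.
Anti-diagonal: 31 + 101 + 136 + 66 = 334.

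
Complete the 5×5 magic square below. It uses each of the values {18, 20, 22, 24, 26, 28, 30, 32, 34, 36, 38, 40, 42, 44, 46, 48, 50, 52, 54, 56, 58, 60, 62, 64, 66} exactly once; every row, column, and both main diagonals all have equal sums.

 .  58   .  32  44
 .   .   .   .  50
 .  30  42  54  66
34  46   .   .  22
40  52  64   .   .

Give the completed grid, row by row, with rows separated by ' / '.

56 58 20 32 44 / 62 24 36 38 50 / 18 30 42 54 66 / 34 46 48 60 22 / 40 52 64 26 28

The 25 entries sum to 1050, so each line sums to 1050/5 = 210.
Row 3 needs 210; the known cells sum to 192, so (3,1) = 18.
From column 2, 210 − (58 + 30 + 46 + 52) gives (2,2) = 24.
Column 5 needs 210; the known cells sum to 182, so (5,5) = 28.
Anti-diagonal needs 210; the known cells sum to 172, so (2,4) = 38.
The remaining cell in row 5 is (5,4) = 210 − 184 = 26.
The remaining cell in column 4 is (4,4) = 210 − 150 = 60.
Using main diagonal: 24 + 42 + 60 + 28 + ? → (1,1) = 210 − 154 = 56.
From row 1, 210 − (56 + 58 + 32 + 44) gives (1,3) = 20.
Row 4 needs 210; the known cells sum to 162, so (4,3) = 48.
Using column 1: 56 + 18 + 34 + 40 + ? → (2,1) = 210 − 148 = 62.
The remaining cell in column 3 is (2,3) = 210 − 174 = 36.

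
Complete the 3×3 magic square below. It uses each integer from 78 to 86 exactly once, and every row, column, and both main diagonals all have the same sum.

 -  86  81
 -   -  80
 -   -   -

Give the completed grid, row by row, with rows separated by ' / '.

79 86 81 / 84 82 80 / 83 78 85

The entries are 78 through 86, which sum to 738, so each line sums to 738/3 = 246.
Row 1: 86 + 81 + ? = 246, so (1,1) = 79.
From column 3, 246 − (81 + 80) gives (3,3) = 85.
From main diagonal, 246 − (79 + 85) gives (2,2) = 82.
Using anti-diagonal: 81 + 82 + ? → (3,1) = 246 − 163 = 83.
Row 2 must total 246; the given cells sum to 162, so (2,1) = 84.
Using row 3: 83 + 85 + ? → (3,2) = 246 − 168 = 78.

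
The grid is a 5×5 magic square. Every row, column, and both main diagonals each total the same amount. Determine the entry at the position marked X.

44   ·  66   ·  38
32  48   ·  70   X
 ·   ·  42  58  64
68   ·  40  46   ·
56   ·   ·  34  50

Main diagonal is complete and sums to 230; that is the magic constant.
From column 1, 230 − (44 + 32 + 68 + 56) gives (3,1) = 30.
Using column 4: 70 + 58 + 46 + 34 + ? → (1,4) = 230 − 208 = 22.
The remaining cell in anti-diagonal is (4,2) = 230 − 206 = 24.
From row 1, 230 − (44 + 66 + 22 + 38) gives (1,2) = 60.
Using row 3: 30 + 42 + 58 + 64 + ? → (3,2) = 230 − 194 = 36.
Using row 4: 68 + 24 + 40 + 46 + ? → (4,5) = 230 − 178 = 52.
Column 2 must total 230; the given cells sum to 168, so (5,2) = 62.
Using column 5: 38 + 64 + 52 + 50 + ? → (2,5) = 230 − 204 = 26.

26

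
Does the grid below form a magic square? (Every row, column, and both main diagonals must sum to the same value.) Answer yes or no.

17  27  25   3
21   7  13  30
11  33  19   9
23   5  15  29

No — row 2 sums to 71 but row 1 sums to 72.

Row 1: 17 + 27 + 25 + 3 = 72.
Row 2: 21 + 7 + 13 + 30 = 71.
Row 3: 11 + 33 + 19 + 9 = 72.
Row 4: 23 + 5 + 15 + 29 = 72.
Column 1: 17 + 21 + 11 + 23 = 72.
Column 2: 27 + 7 + 33 + 5 = 72.
Column 3: 25 + 13 + 19 + 15 = 72.
Column 4: 3 + 30 + 9 + 29 = 71.
Main diagonal: 17 + 7 + 19 + 29 = 72.
Anti-diagonal: 3 + 13 + 33 + 23 = 72.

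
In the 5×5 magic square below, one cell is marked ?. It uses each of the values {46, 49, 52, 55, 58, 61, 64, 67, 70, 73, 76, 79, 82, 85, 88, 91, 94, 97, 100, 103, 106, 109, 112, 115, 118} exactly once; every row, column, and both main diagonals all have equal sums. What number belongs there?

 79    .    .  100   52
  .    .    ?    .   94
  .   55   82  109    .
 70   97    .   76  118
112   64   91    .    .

The 25 entries sum to 2050, so each line sums to 2050/5 = 410.
Row 4 must total 410; the given cells sum to 361, so (4,3) = 49.
Anti-diagonal must total 410; the given cells sum to 343, so (2,4) = 67.
Column 4 must total 410; the given cells sum to 352, so (5,4) = 58.
Row 5 must total 410; the given cells sum to 325, so (5,5) = 85.
From column 5, 410 − (52 + 94 + 118 + 85) gives (3,5) = 61.
The remaining cell in main diagonal is (2,2) = 410 − 322 = 88.
Row 3: 55 + 82 + 109 + 61 + ? = 410, so (3,1) = 103.
From column 1, 410 − (79 + 103 + 70 + 112) gives (2,1) = 46.
The remaining cell in column 2 is (1,2) = 410 − 304 = 106.
The remaining cell in row 1 is (1,3) = 410 − 337 = 73.
Row 2: 46 + 88 + 67 + 94 + ? = 410, so (2,3) = 115.

115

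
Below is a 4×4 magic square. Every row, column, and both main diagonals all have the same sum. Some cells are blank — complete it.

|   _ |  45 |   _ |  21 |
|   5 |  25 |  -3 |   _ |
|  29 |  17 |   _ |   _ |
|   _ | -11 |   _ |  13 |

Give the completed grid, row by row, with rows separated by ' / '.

1 45 9 21 / 5 25 -3 49 / 29 17 37 -7 / 41 -11 33 13

Column 2 is already complete: 45 + 25 + 17 + -11 = 76, so that is the magic constant.
Row 2 must total 76; the given cells sum to 27, so (2,4) = 49.
From column 4, 76 − (21 + 49 + 13) gives (3,4) = -7.
Anti-diagonal must total 76; the given cells sum to 35, so (4,1) = 41.
Row 3 needs 76; the known cells sum to 39, so (3,3) = 37.
The remaining cell in row 4 is (4,3) = 76 − 43 = 33.
Column 1: 5 + 29 + 41 + ? = 76, so (1,1) = 1.
Column 3 needs 76; the known cells sum to 67, so (1,3) = 9.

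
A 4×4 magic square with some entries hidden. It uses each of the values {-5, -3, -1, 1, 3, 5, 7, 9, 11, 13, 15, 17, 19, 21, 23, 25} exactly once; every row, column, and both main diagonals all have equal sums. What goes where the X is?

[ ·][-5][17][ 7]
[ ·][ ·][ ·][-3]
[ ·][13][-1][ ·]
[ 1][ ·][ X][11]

5

The 16 entries sum to 160, so each line sums to 160/4 = 40.
Row 1 must total 40; the given cells sum to 19, so (1,1) = 21.
Column 4 must total 40; the given cells sum to 15, so (3,4) = 25.
Main diagonal: 21 + (-1) + 11 + ? = 40, so (2,2) = 9.
Anti-diagonal: 7 + 13 + 1 + ? = 40, so (2,3) = 19.
Row 2 must total 40; the given cells sum to 25, so (2,1) = 15.
From row 3, 40 − (13 + (-1) + 25) gives (3,1) = 3.
Column 2: -5 + 9 + 13 + ? = 40, so (4,2) = 23.
Using column 3: 17 + 19 + (-1) + ? → (4,3) = 40 − 35 = 5.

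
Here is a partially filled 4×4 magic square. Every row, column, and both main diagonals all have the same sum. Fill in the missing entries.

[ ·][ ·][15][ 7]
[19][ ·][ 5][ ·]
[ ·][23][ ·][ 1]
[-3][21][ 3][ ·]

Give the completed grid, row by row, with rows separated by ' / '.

17 -7 15 7 / 19 -5 5 13 / -1 23 9 1 / -3 21 3 11

Anti-diagonal is already complete: 7 + 5 + 23 + -3 = 32, so that is the magic constant.
The remaining cell in row 4 is (4,4) = 32 − 21 = 11.
The remaining cell in column 3 is (3,3) = 32 − 23 = 9.
Column 4 needs 32; the known cells sum to 19, so (2,4) = 13.
The remaining cell in row 2 is (2,2) = 32 − 37 = -5.
Row 3 must total 32; the given cells sum to 33, so (3,1) = -1.
Column 1 must total 32; the given cells sum to 15, so (1,1) = 17.
Column 2: -5 + 23 + 21 + ? = 32, so (1,2) = -7.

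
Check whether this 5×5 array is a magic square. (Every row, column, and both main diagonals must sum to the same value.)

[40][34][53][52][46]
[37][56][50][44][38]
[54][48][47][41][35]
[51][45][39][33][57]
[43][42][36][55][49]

Row 1: 40 + 34 + 53 + 52 + 46 = 225.
Row 2: 37 + 56 + 50 + 44 + 38 = 225.
Row 3: 54 + 48 + 47 + 41 + 35 = 225.
Row 4: 51 + 45 + 39 + 33 + 57 = 225.
Row 5: 43 + 42 + 36 + 55 + 49 = 225.
Column 1: 40 + 37 + 54 + 51 + 43 = 225.
Column 2: 34 + 56 + 48 + 45 + 42 = 225.
Column 3: 53 + 50 + 47 + 39 + 36 = 225.
Column 4: 52 + 44 + 41 + 33 + 55 = 225.
Column 5: 46 + 38 + 35 + 57 + 49 = 225.
Main diagonal: 40 + 56 + 47 + 33 + 49 = 225.
Anti-diagonal: 46 + 44 + 47 + 45 + 43 = 225.
All lines sum to 225.

Yes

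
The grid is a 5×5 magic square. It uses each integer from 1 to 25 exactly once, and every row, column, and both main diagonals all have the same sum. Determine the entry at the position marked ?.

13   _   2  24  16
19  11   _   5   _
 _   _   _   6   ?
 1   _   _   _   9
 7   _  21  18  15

The entries are 1 through 25, which sum to 325, so each line sums to 325/5 = 65.
Row 1 must total 65; the given cells sum to 55, so (1,2) = 10.
The remaining cell in row 5 is (5,2) = 65 − 61 = 4.
Using column 1: 13 + 19 + 1 + 7 + ? → (3,1) = 65 − 40 = 25.
From column 4, 65 − (24 + 5 + 6 + 18) gives (4,4) = 12.
Main diagonal needs 65; the known cells sum to 51, so (3,3) = 14.
Anti-diagonal needs 65; the known cells sum to 42, so (4,2) = 23.
The remaining cell in row 4 is (4,3) = 65 − 45 = 20.
Column 2 needs 65; the known cells sum to 48, so (3,2) = 17.
The remaining cell in column 3 is (2,3) = 65 − 57 = 8.
Using row 2: 19 + 11 + 8 + 5 + ? → (2,5) = 65 − 43 = 22.
Row 3 needs 65; the known cells sum to 62, so (3,5) = 3.

3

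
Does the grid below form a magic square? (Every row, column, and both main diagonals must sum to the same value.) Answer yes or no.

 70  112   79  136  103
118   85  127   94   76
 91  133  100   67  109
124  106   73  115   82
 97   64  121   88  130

Yes

Row 1: 70 + 112 + 79 + 136 + 103 = 500.
Row 2: 118 + 85 + 127 + 94 + 76 = 500.
Row 3: 91 + 133 + 100 + 67 + 109 = 500.
Row 4: 124 + 106 + 73 + 115 + 82 = 500.
Row 5: 97 + 64 + 121 + 88 + 130 = 500.
Column 1: 70 + 118 + 91 + 124 + 97 = 500.
Column 2: 112 + 85 + 133 + 106 + 64 = 500.
Column 3: 79 + 127 + 100 + 73 + 121 = 500.
Column 4: 136 + 94 + 67 + 115 + 88 = 500.
Column 5: 103 + 76 + 109 + 82 + 130 = 500.
Main diagonal: 70 + 85 + 100 + 115 + 130 = 500.
Anti-diagonal: 103 + 94 + 100 + 106 + 97 = 500.
All lines sum to 500.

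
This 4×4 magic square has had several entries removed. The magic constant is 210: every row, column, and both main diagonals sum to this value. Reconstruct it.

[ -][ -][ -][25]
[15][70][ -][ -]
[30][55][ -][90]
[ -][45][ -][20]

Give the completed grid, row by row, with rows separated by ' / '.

From row 3, 210 − (30 + 55 + 90) gives (3,3) = 35.
From column 2, 210 − (70 + 55 + 45) gives (1,2) = 40.
Column 4 needs 210; the known cells sum to 135, so (2,4) = 75.
Main diagonal needs 210; the known cells sum to 125, so (1,1) = 85.
Row 1 needs 210; the known cells sum to 150, so (1,3) = 60.
Row 2: 15 + 70 + 75 + ? = 210, so (2,3) = 50.
Column 1: 85 + 15 + 30 + ? = 210, so (4,1) = 80.
Column 3 needs 210; the known cells sum to 145, so (4,3) = 65.

85 40 60 25 / 15 70 50 75 / 30 55 35 90 / 80 45 65 20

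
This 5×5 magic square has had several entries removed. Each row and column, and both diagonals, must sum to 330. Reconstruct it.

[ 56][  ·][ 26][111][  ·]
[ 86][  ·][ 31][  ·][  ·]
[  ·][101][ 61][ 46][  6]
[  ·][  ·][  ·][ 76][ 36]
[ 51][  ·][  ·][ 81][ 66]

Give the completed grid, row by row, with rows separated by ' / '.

56 41 26 111 96 / 86 71 31 16 126 / 116 101 61 46 6 / 21 106 91 76 36 / 51 11 121 81 66

Row 3 needs 330; the known cells sum to 214, so (3,1) = 116.
Column 1 must total 330; the given cells sum to 309, so (4,1) = 21.
Using column 4: 111 + 46 + 76 + 81 + ? → (2,4) = 330 − 314 = 16.
The remaining cell in main diagonal is (2,2) = 330 − 259 = 71.
Row 2: 86 + 71 + 31 + 16 + ? = 330, so (2,5) = 126.
Column 5: 126 + 6 + 36 + 66 + ? = 330, so (1,5) = 96.
Anti-diagonal must total 330; the given cells sum to 224, so (4,2) = 106.
Row 1 needs 330; the known cells sum to 289, so (1,2) = 41.
From row 4, 330 − (21 + 106 + 76 + 36) gives (4,3) = 91.
Using column 2: 41 + 71 + 101 + 106 + ? → (5,2) = 330 − 319 = 11.
Column 3: 26 + 31 + 61 + 91 + ? = 330, so (5,3) = 121.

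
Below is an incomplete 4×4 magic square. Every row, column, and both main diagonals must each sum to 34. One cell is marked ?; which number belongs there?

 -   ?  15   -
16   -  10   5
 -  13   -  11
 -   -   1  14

6

The remaining cell in row 2 is (2,2) = 34 − 31 = 3.
Column 3 must total 34; the given cells sum to 26, so (3,3) = 8.
Using column 4: 5 + 11 + 14 + ? → (1,4) = 34 − 30 = 4.
The remaining cell in main diagonal is (1,1) = 34 − 25 = 9.
Anti-diagonal: 4 + 10 + 13 + ? = 34, so (4,1) = 7.
The remaining cell in row 1 is (1,2) = 34 − 28 = 6.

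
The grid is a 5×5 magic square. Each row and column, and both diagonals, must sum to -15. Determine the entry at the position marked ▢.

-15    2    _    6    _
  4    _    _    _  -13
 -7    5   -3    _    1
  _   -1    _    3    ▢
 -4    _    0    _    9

-10

The remaining cell in row 3 is (3,4) = -15 − (-4) = -11.
Using column 1: -15 + 4 + (-7) + (-4) + ? → (4,1) = -15 − (-22) = 7.
Using main diagonal: -15 + (-3) + 3 + 9 + ? → (2,2) = -15 − (-6) = -9.
The remaining cell in column 2 is (5,2) = -15 − (-3) = -12.
Using row 5: -4 + (-12) + 0 + 9 + ? → (5,4) = -15 − (-7) = -8.
Column 4 needs -15; the known cells sum to -10, so (2,4) = -5.
Anti-diagonal must total -15; the given cells sum to -13, so (1,5) = -2.
The remaining cell in row 1 is (1,3) = -15 − (-9) = -6.
Using row 2: 4 + (-9) + (-5) + (-13) + ? → (2,3) = -15 − (-23) = 8.
Column 3 must total -15; the given cells sum to -1, so (4,3) = -14.
Column 5: -2 + (-13) + 1 + 9 + ? = -15, so (4,5) = -10.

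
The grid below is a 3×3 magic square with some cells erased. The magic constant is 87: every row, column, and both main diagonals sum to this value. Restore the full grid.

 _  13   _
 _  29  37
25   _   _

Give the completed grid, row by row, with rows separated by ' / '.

41 13 33 / 21 29 37 / 25 45 17

Row 2 must total 87; the given cells sum to 66, so (2,1) = 21.
Column 1 needs 87; the known cells sum to 46, so (1,1) = 41.
Column 2: 13 + 29 + ? = 87, so (3,2) = 45.
The remaining cell in main diagonal is (3,3) = 87 − 70 = 17.
Anti-diagonal: 29 + 25 + ? = 87, so (1,3) = 33.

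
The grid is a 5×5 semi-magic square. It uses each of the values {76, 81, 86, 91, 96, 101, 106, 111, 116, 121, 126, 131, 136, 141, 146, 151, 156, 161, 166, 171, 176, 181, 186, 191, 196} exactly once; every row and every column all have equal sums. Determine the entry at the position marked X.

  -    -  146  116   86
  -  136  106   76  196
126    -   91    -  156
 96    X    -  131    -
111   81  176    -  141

191

The 25 entries sum to 3400, so each line sums to 3400/5 = 680.
The remaining cell in row 2 is (2,1) = 680 − 514 = 166.
The remaining cell in row 5 is (5,4) = 680 − 509 = 171.
The remaining cell in column 1 is (1,1) = 680 − 499 = 181.
From column 3, 680 − (146 + 106 + 91 + 176) gives (4,3) = 161.
The remaining cell in column 4 is (3,4) = 680 − 494 = 186.
Column 5 needs 680; the known cells sum to 579, so (4,5) = 101.
Using row 1: 181 + 146 + 116 + 86 + ? → (1,2) = 680 − 529 = 151.
Row 3 needs 680; the known cells sum to 559, so (3,2) = 121.
Row 4: 96 + 161 + 131 + 101 + ? = 680, so (4,2) = 191.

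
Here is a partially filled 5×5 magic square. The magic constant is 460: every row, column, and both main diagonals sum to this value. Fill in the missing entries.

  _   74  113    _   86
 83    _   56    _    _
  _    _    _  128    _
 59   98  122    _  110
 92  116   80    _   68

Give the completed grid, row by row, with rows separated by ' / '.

The remaining cell in row 4 is (4,4) = 460 − 389 = 71.
Row 5: 92 + 116 + 80 + 68 + ? = 460, so (5,4) = 104.
Using column 3: 113 + 56 + 122 + 80 + ? → (3,3) = 460 − 371 = 89.
Anti-diagonal must total 460; the given cells sum to 365, so (2,4) = 95.
Column 4: 95 + 128 + 71 + 104 + ? = 460, so (1,4) = 62.
Row 1 must total 460; the given cells sum to 335, so (1,1) = 125.
Using column 1: 125 + 83 + 59 + 92 + ? → (3,1) = 460 − 359 = 101.
Main diagonal needs 460; the known cells sum to 353, so (2,2) = 107.
From row 2, 460 − (83 + 107 + 56 + 95) gives (2,5) = 119.
Column 2: 74 + 107 + 98 + 116 + ? = 460, so (3,2) = 65.
Using column 5: 86 + 119 + 110 + 68 + ? → (3,5) = 460 − 383 = 77.

125 74 113 62 86 / 83 107 56 95 119 / 101 65 89 128 77 / 59 98 122 71 110 / 92 116 80 104 68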